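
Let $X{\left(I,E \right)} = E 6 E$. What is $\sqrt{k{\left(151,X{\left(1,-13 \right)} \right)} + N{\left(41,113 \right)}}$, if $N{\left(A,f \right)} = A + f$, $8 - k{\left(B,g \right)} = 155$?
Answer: $\sqrt{7} \approx 2.6458$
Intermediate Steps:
$X{\left(I,E \right)} = 6 E^{2}$ ($X{\left(I,E \right)} = 6 E E = 6 E^{2}$)
$k{\left(B,g \right)} = -147$ ($k{\left(B,g \right)} = 8 - 155 = -147$)
$\sqrt{k{\left(151,X{\left(1,-13 \right)} \right)} + N{\left(41,113 \right)}} = \sqrt{-147 + \left(41 + 113\right)} = \sqrt{-147 + 154} = \sqrt{7}$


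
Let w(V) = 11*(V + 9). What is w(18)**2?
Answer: 88209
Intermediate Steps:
w(V) = 99 + 11*V (w(V) = 11*(9 + V) = 99 + 11*V)
w(18)**2 = (99 + 11*18)**2 = (99 + 198)**2 = 297**2 = 88209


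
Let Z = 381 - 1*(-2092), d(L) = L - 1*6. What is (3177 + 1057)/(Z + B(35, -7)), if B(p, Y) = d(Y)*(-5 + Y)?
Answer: 4234/2629 ≈ 1.6105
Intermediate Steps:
d(L) = -6 + L (d(L) = L - 6 = -6 + L)
B(p, Y) = (-6 + Y)*(-5 + Y)
Z = 2473 (Z = 381 + 2092 = 2473)
(3177 + 1057)/(Z + B(35, -7)) = (3177 + 1057)/(2473 + (-6 - 7)*(-5 - 7)) = 4234/(2473 - 13*(-12)) = 4234/(2473 + 156) = 4234/2629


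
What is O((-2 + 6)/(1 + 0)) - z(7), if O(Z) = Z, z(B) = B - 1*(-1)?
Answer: -4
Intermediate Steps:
z(B) = 1 + B (z(B) = B + 1 = 1 + B)
O((-2 + 6)/(1 + 0)) - z(7) = (-2 + 6)/(1 + 0) - (1 + 7) = 4/1 - 1*8 = 4*1 - 8 = 4 - 8 = -4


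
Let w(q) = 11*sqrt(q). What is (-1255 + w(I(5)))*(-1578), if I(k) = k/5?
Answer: 1963032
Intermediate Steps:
I(k) = k/5 (I(k) = k*(1/5) = k/5)
(-1255 + w(I(5)))*(-1578) = (-1255 + 11*sqrt((1/5)*5))*(-1578) = (-1255 + 11*sqrt(1))*(-1578) = (-1255 + 11*1)*(-1578) = (-1255 + 11)*(-1578) = -1244*(-1578) = 1963032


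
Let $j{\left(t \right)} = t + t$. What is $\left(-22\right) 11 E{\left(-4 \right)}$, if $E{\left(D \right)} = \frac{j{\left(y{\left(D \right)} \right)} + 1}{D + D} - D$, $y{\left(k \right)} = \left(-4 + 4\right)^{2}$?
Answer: $- \frac{3751}{4} \approx -937.75$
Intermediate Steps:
$y{\left(k \right)} = 0$ ($y{\left(k \right)} = 0^{2} = 0$)
$j{\left(t \right)} = 2 t$
$E{\left(D \right)} = \frac{1}{2 D} - D$ ($E{\left(D \right)} = \frac{2 \cdot 0 + 1}{D + D} - D = \frac{0 + 1}{2 D} - D = 1 \frac{1}{2 D} - D = \frac{1}{2 D} - D$)
$\left(-22\right) 11 E{\left(-4 \right)} = \left(-22\right) 11 \left(\frac{1}{2 \left(-4\right)} - -4\right) = - 242 \left(\frac{1}{2} \left(- \frac{1}{4}\right) + 4\right) = - 242 \left(- \frac{1}{8} + 4\right) = \left(-242\right) \frac{31}{8} = - \frac{3751}{4}$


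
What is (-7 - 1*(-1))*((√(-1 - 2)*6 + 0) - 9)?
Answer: 54 - 36*I*√3 ≈ 54.0 - 62.354*I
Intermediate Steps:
(-7 - 1*(-1))*((√(-1 - 2)*6 + 0) - 9) = (-7 + 1)*((√(-3)*6 + 0) - 9) = -6*(((I*√3)*6 + 0) - 9) = -6*((6*I*√3 + 0) - 9) = -6*(6*I*√3 - 9) = -6*(-9 + 6*I*√3) = 54 - 36*I*√3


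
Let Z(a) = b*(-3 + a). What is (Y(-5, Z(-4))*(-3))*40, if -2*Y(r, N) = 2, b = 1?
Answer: 120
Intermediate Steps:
Z(a) = -3 + a (Z(a) = 1*(-3 + a) = -3 + a)
Y(r, N) = -1 (Y(r, N) = -1/2*2 = -1)
(Y(-5, Z(-4))*(-3))*40 = -1*(-3)*40 = 3*40 = 120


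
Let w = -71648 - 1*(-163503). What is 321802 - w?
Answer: 229947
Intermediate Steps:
w = 91855 (w = -71648 + 163503 = 91855)
321802 - w = 321802 - 1*91855 = 321802 - 91855 = 229947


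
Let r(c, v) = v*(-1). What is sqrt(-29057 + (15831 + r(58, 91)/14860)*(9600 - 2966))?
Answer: sqrt(5796169821282090)/7430 ≈ 10247.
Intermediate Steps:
r(c, v) = -v
sqrt(-29057 + (15831 + r(58, 91)/14860)*(9600 - 2966)) = sqrt(-29057 + (15831 - 1*91/14860)*(9600 - 2966)) = sqrt(-29057 + (15831 - 91*1/14860)*6634) = sqrt(-29057 + (15831 - 91/14860)*6634) = sqrt(-29057 + (235248569/14860)*6634) = sqrt(-29057 + 780319503373/7430) = sqrt(780103609863/7430) = sqrt(5796169821282090)/7430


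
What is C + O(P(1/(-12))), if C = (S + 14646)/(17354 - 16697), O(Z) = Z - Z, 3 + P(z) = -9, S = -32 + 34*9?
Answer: 14920/657 ≈ 22.709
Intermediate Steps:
S = 274 (S = -32 + 306 = 274)
P(z) = -12 (P(z) = -3 - 9 = -12)
O(Z) = 0
C = 14920/657 (C = (274 + 14646)/(17354 - 16697) = 14920/657 ≈ 22.709)
C + O(P(1/(-12))) = 14920/657 + 0 = 14920/657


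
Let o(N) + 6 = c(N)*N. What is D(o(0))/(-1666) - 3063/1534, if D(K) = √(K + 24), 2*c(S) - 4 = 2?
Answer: -3063/1534 - 3*√2/1666 ≈ -1.9993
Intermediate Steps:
c(S) = 3 (c(S) = 2 + (½)*2 = 2 + 1 = 3)
o(N) = -6 + 3*N
D(K) = √(24 + K)
D(o(0))/(-1666) - 3063/1534 = √(24 + (-6 + 3*0))/(-1666) - 3063/1534 = √(24 + (-6 + 0))*(-1/1666) - 3063*1/1534 = √(24 - 6)*(-1/1666) - 3063/1534 = √18*(-1/1666) - 3063/1534 = (3*√2)*(-1/1666) - 3063/1534 = -3*√2/1666 - 3063/1534 = -3063/1534 - 3*√2/1666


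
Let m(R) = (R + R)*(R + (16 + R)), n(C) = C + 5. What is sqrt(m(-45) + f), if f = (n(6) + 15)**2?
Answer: 2*sqrt(1834) ≈ 85.650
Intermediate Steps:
n(C) = 5 + C
f = 676 (f = ((5 + 6) + 15)**2 = (11 + 15)**2 = 26**2 = 676)
m(R) = 2*R*(16 + 2*R) (m(R) = (2*R)*(16 + 2*R) = 2*R*(16 + 2*R))
sqrt(m(-45) + f) = sqrt(4*(-45)*(8 - 45) + 676) = sqrt(4*(-45)*(-37) + 676) = sqrt(6660 + 676) = sqrt(7336) = 2*sqrt(1834)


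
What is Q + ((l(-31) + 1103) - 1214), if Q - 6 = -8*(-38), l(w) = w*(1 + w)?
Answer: 1129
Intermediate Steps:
Q = 310 (Q = 6 - 8*(-38) = 6 + 304 = 310)
Q + ((l(-31) + 1103) - 1214) = 310 + ((-31*(1 - 31) + 1103) - 1214) = 310 + ((-31*(-30) + 1103) - 1214) = 310 + ((930 + 1103) - 1214) = 310 + (2033 - 1214) = 310 + 819 = 1129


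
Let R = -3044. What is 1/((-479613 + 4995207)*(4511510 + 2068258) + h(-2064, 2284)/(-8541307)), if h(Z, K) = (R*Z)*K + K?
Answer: 8541307/253775563100468890916 ≈ 3.3657e-14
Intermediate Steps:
h(Z, K) = K - 3044*K*Z (h(Z, K) = (-3044*Z)*K + K = -3044*K*Z + K = K - 3044*K*Z)
1/((-479613 + 4995207)*(4511510 + 2068258) + h(-2064, 2284)/(-8541307)) = 1/((-479613 + 4995207)*(4511510 + 2068258) + (2284*(1 - 3044*(-2064)))/(-8541307)) = 1/(4515594*6579768 + (2284*(1 + 6282816))*(-1/8541307)) = 1/(29711560902192 + (2284*6282817)*(-1/8541307)) = 1/(29711560902192 + 14349954028*(-1/8541307)) = 1/(29711560902192 - 14349954028/8541307) = 1/(253775563100468890916/8541307) = 8541307/253775563100468890916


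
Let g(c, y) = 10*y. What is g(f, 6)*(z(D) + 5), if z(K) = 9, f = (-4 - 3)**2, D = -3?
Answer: 840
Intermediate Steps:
f = 49 (f = (-7)**2 = 49)
g(f, 6)*(z(D) + 5) = (10*6)*(9 + 5) = 60*14 = 840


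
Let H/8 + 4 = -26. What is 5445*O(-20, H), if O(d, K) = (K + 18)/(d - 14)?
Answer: 604395/17 ≈ 35553.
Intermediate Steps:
H = -240 (H = -32 + 8*(-26) = -32 - 208 = -240)
O(d, K) = (18 + K)/(-14 + d)
5445*O(-20, H) = 5445*((18 - 240)/(-14 - 20)) = 5445*(-222/(-34)) = 5445*(-1/34*(-222)) = 5445*(111/17) = 604395/17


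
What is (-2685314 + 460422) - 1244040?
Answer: -3468932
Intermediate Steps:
(-2685314 + 460422) - 1244040 = -2224892 - 1244040 = -3468932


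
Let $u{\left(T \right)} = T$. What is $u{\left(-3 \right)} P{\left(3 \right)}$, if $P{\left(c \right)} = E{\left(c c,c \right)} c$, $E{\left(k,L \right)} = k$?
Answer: $-81$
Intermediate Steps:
$P{\left(c \right)} = c^{3}$ ($P{\left(c \right)} = c c c = c^{2} c = c^{3}$)
$u{\left(-3 \right)} P{\left(3 \right)} = - 3 \cdot 3^{3} = \left(-3\right) 27 = -81$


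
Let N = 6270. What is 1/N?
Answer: 1/6270 ≈ 0.00015949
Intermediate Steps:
1/N = 1/6270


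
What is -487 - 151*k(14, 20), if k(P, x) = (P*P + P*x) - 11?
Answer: -70702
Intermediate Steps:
k(P, x) = -11 + P**2 + P*x (k(P, x) = (P**2 + P*x) - 11 = -11 + P**2 + P*x)
-487 - 151*k(14, 20) = -487 - 151*(-11 + 14**2 + 14*20) = -487 - 151*(-11 + 196 + 280) = -487 - 151*465 = -487 - 70215 = -70702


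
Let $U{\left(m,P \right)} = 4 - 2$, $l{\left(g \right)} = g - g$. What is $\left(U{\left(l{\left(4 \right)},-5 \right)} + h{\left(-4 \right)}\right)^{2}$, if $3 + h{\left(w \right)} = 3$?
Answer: $4$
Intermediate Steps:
$l{\left(g \right)} = 0$
$U{\left(m,P \right)} = 2$ ($U{\left(m,P \right)} = 4 - 2 = 2$)
$h{\left(w \right)} = 0$ ($h{\left(w \right)} = -3 + 3 = 0$)
$\left(U{\left(l{\left(4 \right)},-5 \right)} + h{\left(-4 \right)}\right)^{2} = \left(2 + 0\right)^{2} = 2^{2} = 4$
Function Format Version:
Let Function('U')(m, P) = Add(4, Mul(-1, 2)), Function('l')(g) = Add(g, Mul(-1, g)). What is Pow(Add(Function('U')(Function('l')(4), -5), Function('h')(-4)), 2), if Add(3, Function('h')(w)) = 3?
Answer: 4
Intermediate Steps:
Function('l')(g) = 0
Function('U')(m, P) = 2 (Function('U')(m, P) = Add(4, -2) = 2)
Function('h')(w) = 0 (Function('h')(w) = Add(-3, 3) = 0)
Pow(Add(Function('U')(Function('l')(4), -5), Function('h')(-4)), 2) = Pow(Add(2, 0), 2) = Pow(2, 2) = 4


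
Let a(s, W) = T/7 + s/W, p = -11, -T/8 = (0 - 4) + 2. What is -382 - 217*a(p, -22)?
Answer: -1973/2 ≈ -986.50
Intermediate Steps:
T = 16 (T = -8*((0 - 4) + 2) = -8*(-4 + 2) = -8*(-2) = 16)
a(s, W) = 16/7 + s/W
-382 - 217*a(p, -22) = -382 - 217*(16/7 - 11/(-22)) = -382 - 217*(16/7 - 11*(-1/22)) = -382 - 217*(16/7 + 1/2) = -382 - 217*39/14 = -382 - 1209/2 = -1973/2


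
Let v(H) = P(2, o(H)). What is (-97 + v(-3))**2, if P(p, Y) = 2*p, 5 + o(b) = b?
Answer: 8649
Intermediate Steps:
o(b) = -5 + b
v(H) = 4 (v(H) = 2*2 = 4)
(-97 + v(-3))**2 = (-97 + 4)**2 = (-93)**2 = 8649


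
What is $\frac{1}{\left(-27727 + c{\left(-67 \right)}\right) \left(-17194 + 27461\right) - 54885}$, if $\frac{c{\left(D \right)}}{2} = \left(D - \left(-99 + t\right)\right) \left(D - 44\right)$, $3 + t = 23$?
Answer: $- \frac{1}{312079282} \approx -3.2043 \cdot 10^{-9}$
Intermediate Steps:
$t = 20$ ($t = -3 + 23 = 20$)
$c{\left(D \right)} = 2 \left(-44 + D\right) \left(79 + D\right)$ ($c{\left(D \right)} = 2 \left(D - -79\right) \left(D - 44\right) = 2 \left(D + \left(-20 + 99\right)\right) \left(-44 + D\right) = 2 \left(D + 79\right) \left(-44 + D\right) = 2 \left(79 + D\right) \left(-44 + D\right) = 2 \left(-44 + D\right) \left(79 + D\right)$)
$\frac{1}{\left(-27727 + c{\left(-67 \right)}\right) \left(-17194 + 27461\right) - 54885} = \frac{1}{\left(-27727 + \left(-6952 + 2 \left(-67\right)^{2} + 70 \left(-67\right)\right)\right) \left(-17194 + 27461\right) - 54885} = \frac{1}{\left(-27727 - 2664\right) 10267 - 54885} = \frac{1}{\left(-30391\right) 10267 - 54885} = \frac{1}{-312024397 - 54885} = \frac{1}{-312079282} = - \frac{1}{312079282}$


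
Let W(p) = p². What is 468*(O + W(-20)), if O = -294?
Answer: 49608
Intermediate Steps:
468*(O + W(-20)) = 468*(-294 + (-20)²) = 468*(-294 + 400) = 468*106 = 49608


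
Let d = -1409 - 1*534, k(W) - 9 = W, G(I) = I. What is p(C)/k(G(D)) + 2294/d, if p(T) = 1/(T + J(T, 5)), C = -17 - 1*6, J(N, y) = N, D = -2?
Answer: -740611/625646 ≈ -1.1838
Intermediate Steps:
C = -23 (C = -17 - 6 = -23)
p(T) = 1/(2*T) (p(T) = 1/(T + T) = 1/(2*T))
k(W) = 9 + W
d = -1943 (d = -1409 - 534 = -1943)
p(C)/k(G(D)) + 2294/d = ((½)/(-23))/(9 - 2) + 2294/(-1943) = ((½)*(-1/23))/7 + 2294*(-1/1943) = -1/46*⅐ - 2294/1943 = -1/322 - 2294/1943 = -740611/625646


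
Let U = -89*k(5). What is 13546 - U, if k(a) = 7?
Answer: 14169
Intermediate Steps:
U = -623 (U = -89*7 = -623)
13546 - U = 13546 - 1*(-623) = 13546 + 623 = 14169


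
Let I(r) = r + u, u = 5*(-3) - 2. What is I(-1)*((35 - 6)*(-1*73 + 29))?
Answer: 22968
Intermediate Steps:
u = -17 (u = -15 - 2 = -17)
I(r) = -17 + r (I(r) = r - 17 = -17 + r)
I(-1)*((35 - 6)*(-1*73 + 29)) = (-17 - 1)*((35 - 6)*(-1*73 + 29)) = -522*(-73 + 29) = -522*(-44) = -18*(-1276) = 22968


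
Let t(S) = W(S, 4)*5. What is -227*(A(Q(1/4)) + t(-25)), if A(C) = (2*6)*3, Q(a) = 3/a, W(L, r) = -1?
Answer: -7037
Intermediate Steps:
A(C) = 36 (A(C) = 12*3 = 36)
t(S) = -5 (t(S) = -1*5 = -5)
-227*(A(Q(1/4)) + t(-25)) = -227*(36 - 5) = -227*31 = -7037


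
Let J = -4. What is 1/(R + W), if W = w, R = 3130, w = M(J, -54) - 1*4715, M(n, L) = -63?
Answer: -1/1648 ≈ -0.00060680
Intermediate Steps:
w = -4778 (w = -63 - 1*4715 = -63 - 4715 = -4778)
W = -4778
1/(R + W) = 1/(3130 - 4778) = 1/(-1648) = -1/1648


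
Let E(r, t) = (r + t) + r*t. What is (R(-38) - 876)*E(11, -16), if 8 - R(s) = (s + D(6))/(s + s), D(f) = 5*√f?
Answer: 314397/2 - 905*√6/76 ≈ 1.5717e+5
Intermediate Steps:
E(r, t) = r + t + r*t
R(s) = 8 - (s + 5*√6)/(2*s) (R(s) = 8 - (s + 5*√6)/(s + s) = 8 - (s + 5*√6)/(2*s))
(R(-38) - 876)*E(11, -16) = ((5/2)*(-√6 + 3*(-38))/(-38) - 876)*(11 - 16 + 11*(-16)) = ((5/2)*(-1/38)*(-√6 - 114) - 876)*(11 - 16 - 176) = ((5/2)*(-1/38)*(-114 - √6) - 876)*(-181) = ((15/2 + 5*√6/76) - 876)*(-181) = (-1737/2 + 5*√6/76)*(-181) = 314397/2 - 905*√6/76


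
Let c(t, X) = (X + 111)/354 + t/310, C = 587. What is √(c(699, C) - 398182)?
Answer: I*√1198800551609490/54870 ≈ 631.01*I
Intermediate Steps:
c(t, X) = 37/118 + t/310 + X/354 (c(t, X) = (111 + X)*(1/354) + t*(1/310) = (37/118 + X/354) + t/310 = 37/118 + t/310 + X/354)
√(c(699, C) - 398182) = √((37/118 + (1/310)*699 + (1/354)*587) - 398182) = √((37/118 + 699/310 + 587/354) - 398182) = √(231913/54870 - 398182) = √(-21848014427/54870) = I*√1198800551609490/54870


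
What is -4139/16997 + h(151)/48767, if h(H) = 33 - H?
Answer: -203852259/828892699 ≈ -0.24593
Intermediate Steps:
-4139/16997 + h(151)/48767 = -4139/16997 + (33 - 1*151)/48767 = -4139*1/16997 + (33 - 151)*(1/48767) = -4139/16997 - 118*1/48767 = -4139/16997 - 118/48767 = -203852259/828892699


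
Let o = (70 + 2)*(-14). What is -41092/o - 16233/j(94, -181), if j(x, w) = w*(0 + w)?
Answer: 332463037/8255772 ≈ 40.270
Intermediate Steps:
j(x, w) = w² (j(x, w) = w*w = w²)
o = -1008 (o = 72*(-14) = -1008)
-41092/o - 16233/j(94, -181) = -41092/(-1008) - 16233/((-181)²) = -41092*(-1/1008) - 16233/32761 = 10273/252 - 16233*1/32761 = 10273/252 - 16233/32761 = 332463037/8255772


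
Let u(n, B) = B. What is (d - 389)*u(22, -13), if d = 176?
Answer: 2769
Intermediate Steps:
(d - 389)*u(22, -13) = (176 - 389)*(-13) = -213*(-13) = 2769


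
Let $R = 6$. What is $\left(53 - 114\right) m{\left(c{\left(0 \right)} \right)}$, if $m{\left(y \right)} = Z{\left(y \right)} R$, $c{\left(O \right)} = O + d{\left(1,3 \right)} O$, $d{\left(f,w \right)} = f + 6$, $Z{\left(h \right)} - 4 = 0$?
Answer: $-1464$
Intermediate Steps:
$Z{\left(h \right)} = 4$ ($Z{\left(h \right)} = 4 + 0 = 4$)
$d{\left(f,w \right)} = 6 + f$
$c{\left(O \right)} = 8 O$ ($c{\left(O \right)} = O + \left(6 + 1\right) O = O + 7 O = 8 O$)
$m{\left(y \right)} = 24$ ($m{\left(y \right)} = 4 \cdot 6 = 24$)
$\left(53 - 114\right) m{\left(c{\left(0 \right)} \right)} = \left(53 - 114\right) 24 = \left(-61\right) 24 = -1464$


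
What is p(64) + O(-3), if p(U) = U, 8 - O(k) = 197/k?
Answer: 413/3 ≈ 137.67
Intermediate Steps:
O(k) = 8 - 197/k
p(64) + O(-3) = 64 + (8 - 197/(-3)) = 64 + (8 - 197*(-⅓)) = 64 + (8 + 197/3) = 64 + 221/3 = 413/3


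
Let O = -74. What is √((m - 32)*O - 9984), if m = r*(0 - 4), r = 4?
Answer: 4*I*√402 ≈ 80.2*I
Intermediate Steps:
m = -16 (m = 4*(0 - 4) = 4*(-4) = -16)
√((m - 32)*O - 9984) = √((-16 - 32)*(-74) - 9984) = √(-48*(-74) - 9984) = √(3552 - 9984) = √(-6432) = 4*I*√402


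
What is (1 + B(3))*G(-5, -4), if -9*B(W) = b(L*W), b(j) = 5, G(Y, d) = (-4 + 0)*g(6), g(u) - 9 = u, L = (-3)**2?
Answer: -80/3 ≈ -26.667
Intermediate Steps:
L = 9
g(u) = 9 + u
G(Y, d) = -60 (G(Y, d) = (-4 + 0)*(9 + 6) = -4*15 = -60)
B(W) = -5/9 (B(W) = -1/9*5 = -5/9)
(1 + B(3))*G(-5, -4) = (1 - 5/9)*(-60) = (4/9)*(-60) = -80/3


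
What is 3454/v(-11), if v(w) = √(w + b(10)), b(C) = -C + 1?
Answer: -1727*I*√5/5 ≈ -772.34*I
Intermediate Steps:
b(C) = 1 - C
v(w) = √(-9 + w) (v(w) = √(w + (1 - 1*10)) = √(w + (1 - 10)) = √(w - 9) = √(-9 + w))
3454/v(-11) = 3454/(√(-9 - 11)) = 3454/(√(-20)) = 3454/((2*I*√5)) = 3454*(-I*√5/10) = -1727*I*√5/5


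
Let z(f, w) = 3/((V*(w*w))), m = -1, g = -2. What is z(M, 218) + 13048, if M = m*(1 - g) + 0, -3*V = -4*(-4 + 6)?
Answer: 4960745225/380192 ≈ 13048.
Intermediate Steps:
V = 8/3 (V = -(-4)*(-4 + 6)/3 = -(-4)*2/3 = -1/3*(-8) = 8/3 ≈ 2.6667)
M = -3 (M = -(1 - 1*(-2)) + 0 = -(1 + 2) + 0 = -1*3 + 0 = -3 + 0 = -3)
z(f, w) = 9/(8*w**2) (z(f, w) = 3/((8*(w*w)/3)) = 3/((8*w**2/3)) = 3*(3/(8*w**2)) = 9/(8*w**2))
z(M, 218) + 13048 = (9/8)/218**2 + 13048 = (9/8)*(1/47524) + 13048 = 9/380192 + 13048 = 4960745225/380192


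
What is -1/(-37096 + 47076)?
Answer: -1/9980 ≈ -0.00010020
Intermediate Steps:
-1/(-37096 + 47076) = -1/9980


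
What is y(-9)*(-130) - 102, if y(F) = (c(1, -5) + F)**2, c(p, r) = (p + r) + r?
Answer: -42222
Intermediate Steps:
c(p, r) = p + 2*r
y(F) = (-9 + F)**2 (y(F) = ((1 + 2*(-5)) + F)**2 = ((1 - 10) + F)**2 = (-9 + F)**2)
y(-9)*(-130) - 102 = (-9 - 9)**2*(-130) - 102 = (-18)**2*(-130) - 102 = 324*(-130) - 102 = -42120 - 102 = -42222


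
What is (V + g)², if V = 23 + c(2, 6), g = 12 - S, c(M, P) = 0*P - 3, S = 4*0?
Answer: 1024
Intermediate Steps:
S = 0
c(M, P) = -3 (c(M, P) = 0 - 3 = -3)
g = 12 (g = 12 - 1*0 = 12 + 0 = 12)
V = 20 (V = 23 - 3 = 20)
(V + g)² = (20 + 12)² = 32² = 1024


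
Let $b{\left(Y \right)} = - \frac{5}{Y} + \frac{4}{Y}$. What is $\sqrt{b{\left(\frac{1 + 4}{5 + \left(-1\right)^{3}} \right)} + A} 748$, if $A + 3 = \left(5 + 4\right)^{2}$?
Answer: $\frac{748 \sqrt{1930}}{5} \approx 6572.2$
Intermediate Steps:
$A = 78$ ($A = -3 + \left(5 + 4\right)^{2} = -3 + 9^{2} = -3 + 81 = 78$)
$b{\left(Y \right)} = - \frac{1}{Y}$
$\sqrt{b{\left(\frac{1 + 4}{5 + \left(-1\right)^{3}} \right)} + A} 748 = \sqrt{- \frac{1}{\left(1 + 4\right) \frac{1}{5 + \left(-1\right)^{3}}} + 78} \cdot 748 = \sqrt{- \frac{1}{5 \frac{1}{5 - 1}} + 78} \cdot 748 = \sqrt{- \frac{1}{5 \cdot \frac{1}{4}} + 78} \cdot 748 = \sqrt{- \frac{1}{\frac{5}{4}} + 78} \cdot 748 = \sqrt{\left(-1\right) \frac{4}{5} + 78} \cdot 748 = \sqrt{- \frac{4}{5} + 78} \cdot 748 = \sqrt{\frac{386}{5}} \cdot 748 = \frac{\sqrt{1930}}{5} \cdot 748 = \frac{748 \sqrt{1930}}{5}$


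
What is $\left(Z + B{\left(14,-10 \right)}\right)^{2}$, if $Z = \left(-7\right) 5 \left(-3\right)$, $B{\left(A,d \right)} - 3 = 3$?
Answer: $12321$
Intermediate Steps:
$B{\left(A,d \right)} = 6$ ($B{\left(A,d \right)} = 3 + 3 = 6$)
$Z = 105$ ($Z = \left(-35\right) \left(-3\right) = 105$)
$\left(Z + B{\left(14,-10 \right)}\right)^{2} = \left(105 + 6\right)^{2} = 111^{2} = 12321$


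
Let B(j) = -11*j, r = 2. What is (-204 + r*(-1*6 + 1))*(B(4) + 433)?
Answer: -83246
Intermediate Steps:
(-204 + r*(-1*6 + 1))*(B(4) + 433) = (-204 + 2*(-1*6 + 1))*(-11*4 + 433) = (-204 + 2*(-6 + 1))*(-44 + 433) = (-204 + 2*(-5))*389 = (-204 - 10)*389 = -214*389 = -83246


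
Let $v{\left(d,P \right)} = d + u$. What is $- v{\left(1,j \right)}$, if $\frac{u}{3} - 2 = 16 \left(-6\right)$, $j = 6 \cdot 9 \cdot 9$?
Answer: $281$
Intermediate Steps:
$j = 486$ ($j = 54 \cdot 9 = 486$)
$u = -282$ ($u = 6 + 3 \cdot 16 \left(-6\right) = 6 + 3 \left(-96\right) = 6 - 288 = -282$)
$v{\left(d,P \right)} = -282 + d$ ($v{\left(d,P \right)} = d - 282 = -282 + d$)
$- v{\left(1,j \right)} = - (-282 + 1) = \left(-1\right) \left(-281\right) = 281$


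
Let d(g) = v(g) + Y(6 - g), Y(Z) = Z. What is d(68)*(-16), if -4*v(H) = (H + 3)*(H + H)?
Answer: 39616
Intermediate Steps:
v(H) = -H*(3 + H)/2 (v(H) = -(H + 3)*(H + H)/4 = -(3 + H)*2*H/4 = -H*(3 + H)/2)
d(g) = 6 - g - g*(3 + g)/2 (d(g) = -g*(3 + g)/2 + (6 - g) = 6 - g - g*(3 + g)/2)
d(68)*(-16) = (6 - 5/2*68 - ½*68²)*(-16) = (6 - 170 - ½*4624)*(-16) = (6 - 170 - 2312)*(-16) = -2476*(-16) = 39616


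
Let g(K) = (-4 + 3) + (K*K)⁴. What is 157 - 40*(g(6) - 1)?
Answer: -67184403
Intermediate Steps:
g(K) = -1 + K⁸ (g(K) = -1 + (K²)⁴ = -1 + K⁸)
157 - 40*(g(6) - 1) = 157 - 40*((-1 + 6⁸) - 1) = 157 - 40*((-1 + 1679616) - 1) = 157 - 40*(1679615 - 1) = 157 - 40*1679614 = 157 - 67184560 = -67184403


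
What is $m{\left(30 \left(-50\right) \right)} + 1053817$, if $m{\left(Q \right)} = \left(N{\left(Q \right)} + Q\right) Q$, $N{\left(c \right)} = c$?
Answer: $5553817$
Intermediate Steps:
$m{\left(Q \right)} = 2 Q^{2}$ ($m{\left(Q \right)} = \left(Q + Q\right) Q = 2 Q Q = 2 Q^{2}$)
$m{\left(30 \left(-50\right) \right)} + 1053817 = 2 \left(30 \left(-50\right)\right)^{2} + 1053817 = 2 \left(-1500\right)^{2} + 1053817 = 2 \cdot 2250000 + 1053817 = 4500000 + 1053817 = 5553817$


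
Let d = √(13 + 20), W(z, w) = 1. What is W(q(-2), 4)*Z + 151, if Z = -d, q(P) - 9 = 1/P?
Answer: 151 - √33 ≈ 145.26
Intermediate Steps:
q(P) = 9 + 1/P
d = √33 ≈ 5.7446
Z = -√33 ≈ -5.7446
W(q(-2), 4)*Z + 151 = 1*(-√33) + 151 = -√33 + 151 = 151 - √33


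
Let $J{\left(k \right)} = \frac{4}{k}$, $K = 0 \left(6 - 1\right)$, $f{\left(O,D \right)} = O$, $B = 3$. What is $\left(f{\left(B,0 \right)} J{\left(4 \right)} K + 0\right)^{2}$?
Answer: $0$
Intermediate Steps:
$K = 0$ ($K = 0 \cdot 5 = 0$)
$\left(f{\left(B,0 \right)} J{\left(4 \right)} K + 0\right)^{2} = \left(3 \cdot \frac{4}{4} \cdot 0 + 0\right)^{2} = \left(3 \cdot 4 \cdot \frac{1}{4} \cdot 0 + 0\right)^{2} = \left(3 \cdot 1 \cdot 0 + 0\right)^{2} = \left(3 \cdot 0 + 0\right)^{2} = \left(0 + 0\right)^{2} = 0^{2} = 0$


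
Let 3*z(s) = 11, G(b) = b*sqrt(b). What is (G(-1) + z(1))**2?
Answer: 112/9 - 22*I/3 ≈ 12.444 - 7.3333*I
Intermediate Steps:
G(b) = b**(3/2)
z(s) = 11/3 (z(s) = (1/3)*11 = 11/3)
(G(-1) + z(1))**2 = ((-1)**(3/2) + 11/3)**2 = (-I + 11/3)**2 = (11/3 - I)**2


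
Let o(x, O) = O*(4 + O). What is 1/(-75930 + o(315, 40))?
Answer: -1/74170 ≈ -1.3483e-5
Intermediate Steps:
1/(-75930 + o(315, 40)) = 1/(-75930 + 40*(4 + 40)) = 1/(-75930 + 40*44) = 1/(-75930 + 1760) = 1/(-74170) = -1/74170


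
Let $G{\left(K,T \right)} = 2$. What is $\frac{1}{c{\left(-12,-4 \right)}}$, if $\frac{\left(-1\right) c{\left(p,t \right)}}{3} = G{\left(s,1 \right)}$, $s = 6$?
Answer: $- \frac{1}{6} \approx -0.16667$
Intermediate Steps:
$c{\left(p,t \right)} = -6$ ($c{\left(p,t \right)} = \left(-3\right) 2 = -6$)
$\frac{1}{c{\left(-12,-4 \right)}} = \frac{1}{-6} = - \frac{1}{6}$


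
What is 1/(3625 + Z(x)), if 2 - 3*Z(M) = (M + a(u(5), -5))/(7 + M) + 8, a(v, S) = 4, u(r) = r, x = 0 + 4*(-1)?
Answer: 1/3623 ≈ 0.00027601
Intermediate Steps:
x = -4 (x = 0 - 4 = -4)
Z(M) = -2 - (4 + M)/(3*(7 + M)) (Z(M) = ⅔ - ((M + 4)/(7 + M) + 8)/3 = ⅔ - ((4 + M)/(7 + M) + 8)/3 = ⅔ - (8 + (4 + M)/(7 + M))/3 = ⅔ + (-8/3 - (4 + M)/(3*(7 + M))) = -2 - (4 + M)/(3*(7 + M)))
1/(3625 + Z(x)) = 1/(3625 + (-46 - 7*(-4))/(3*(7 - 4))) = 1/(3625 + (⅓)*(-46 + 28)/3) = 1/(3625 + (⅓)*(⅓)*(-18)) = 1/(3625 - 2) = 1/3623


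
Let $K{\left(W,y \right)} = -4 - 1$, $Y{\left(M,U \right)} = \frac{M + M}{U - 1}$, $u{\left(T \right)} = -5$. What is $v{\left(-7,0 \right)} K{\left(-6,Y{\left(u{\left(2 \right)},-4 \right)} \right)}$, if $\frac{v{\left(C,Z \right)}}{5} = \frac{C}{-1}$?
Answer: $-175$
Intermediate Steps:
$v{\left(C,Z \right)} = - 5 C$ ($v{\left(C,Z \right)} = 5 \frac{C}{-1} = 5 C \left(-1\right) = 5 \left(- C\right) = - 5 C$)
$Y{\left(M,U \right)} = \frac{2 M}{-1 + U}$
$K{\left(W,y \right)} = -5$ ($K{\left(W,y \right)} = -4 - 1 = -5$)
$v{\left(-7,0 \right)} K{\left(-6,Y{\left(u{\left(2 \right)},-4 \right)} \right)} = \left(-5\right) \left(-7\right) \left(-5\right) = 35 \left(-5\right) = -175$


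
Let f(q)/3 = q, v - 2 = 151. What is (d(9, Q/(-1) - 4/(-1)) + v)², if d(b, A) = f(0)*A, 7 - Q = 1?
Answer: 23409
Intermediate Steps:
Q = 6 (Q = 7 - 1*1 = 7 - 1 = 6)
v = 153 (v = 2 + 151 = 153)
f(q) = 3*q
d(b, A) = 0 (d(b, A) = (3*0)*A = 0*A = 0)
(d(9, Q/(-1) - 4/(-1)) + v)² = (0 + 153)² = 153² = 23409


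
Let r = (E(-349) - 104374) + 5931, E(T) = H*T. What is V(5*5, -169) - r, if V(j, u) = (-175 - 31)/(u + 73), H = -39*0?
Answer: 4725367/48 ≈ 98445.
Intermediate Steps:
H = 0
E(T) = 0 (E(T) = 0*T = 0)
V(j, u) = -206/(73 + u)
r = -98443 (r = (0 - 104374) + 5931 = -104374 + 5931 = -98443)
V(5*5, -169) - r = -206/(73 - 169) - 1*(-98443) = -206/(-96) + 98443 = -206*(-1/96) + 98443 = 103/48 + 98443 = 4725367/48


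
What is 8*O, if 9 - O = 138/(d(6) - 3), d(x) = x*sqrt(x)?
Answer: 56 - 32*sqrt(6) ≈ -22.384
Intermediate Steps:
d(x) = x**(3/2)
O = 9 - 138/(-3 + 6*sqrt(6)) (O = 9 - 138/(6**(3/2) - 3) = 9 - 138/(6*sqrt(6) - 3) = 9 - 138/(-3 + 6*sqrt(6)) ≈ -2.7980)
8*O = 8*(7 - 4*sqrt(6)) = 56 - 32*sqrt(6)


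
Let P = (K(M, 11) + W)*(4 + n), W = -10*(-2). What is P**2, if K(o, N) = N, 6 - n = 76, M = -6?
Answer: 4186116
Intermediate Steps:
n = -70 (n = 6 - 1*76 = 6 - 76 = -70)
W = 20
P = -2046 (P = (11 + 20)*(4 - 70) = 31*(-66) = -2046)
P**2 = (-2046)**2 = 4186116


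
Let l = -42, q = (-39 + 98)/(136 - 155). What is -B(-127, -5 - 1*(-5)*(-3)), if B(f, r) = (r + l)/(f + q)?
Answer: -589/1236 ≈ -0.47654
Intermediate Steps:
q = -59/19 (q = 59/(-19) = 59*(-1/19) = -59/19 ≈ -3.1053)
B(f, r) = (-42 + r)/(-59/19 + f) (B(f, r) = (r - 42)/(f - 59/19) = (-42 + r)/(-59/19 + f))
-B(-127, -5 - 1*(-5)*(-3)) = -19*(-42 + (-5 - 1*(-5)*(-3)))/(-59 + 19*(-127)) = -19*(-42 + (-5 + 5*(-3)))/(-59 - 2413) = -19*(-42 + (-5 - 15))/(-2472) = -19*(-1)*(-42 - 20)/2472 = -19*(-1)*(-62)/2472 = -1*589/1236 = -589/1236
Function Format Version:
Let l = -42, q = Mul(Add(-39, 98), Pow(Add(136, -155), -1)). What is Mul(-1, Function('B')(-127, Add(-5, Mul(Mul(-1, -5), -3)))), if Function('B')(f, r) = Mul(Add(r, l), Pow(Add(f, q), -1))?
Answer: Rational(-589, 1236) ≈ -0.47654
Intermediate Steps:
q = Rational(-59, 19) (q = Mul(59, Pow(-19, -1)) = Mul(59, Rational(-1, 19)) = Rational(-59, 19) ≈ -3.1053)
Function('B')(f, r) = Mul(Pow(Add(Rational(-59, 19), f), -1), Add(-42, r)) (Function('B')(f, r) = Mul(Add(r, -42), Pow(Add(f, Rational(-59, 19)), -1)) = Mul(Add(-42, r), Pow(Add(Rational(-59, 19), f), -1)) = Mul(Pow(Add(Rational(-59, 19), f), -1), Add(-42, r)))
Mul(-1, Function('B')(-127, Add(-5, Mul(Mul(-1, -5), -3)))) = Mul(-1, Mul(19, Pow(Add(-59, Mul(19, -127)), -1), Add(-42, Add(-5, Mul(Mul(-1, -5), -3))))) = Mul(-1, Mul(19, Pow(Add(-59, -2413), -1), Add(-42, Add(-5, Mul(5, -3))))) = Mul(-1, Mul(19, Pow(-2472, -1), Add(-42, Add(-5, -15)))) = Mul(-1, Mul(19, Rational(-1, 2472), Add(-42, -20))) = Mul(-1, Mul(19, Rational(-1, 2472), -62)) = Mul(-1, Rational(589, 1236)) = Rational(-589, 1236)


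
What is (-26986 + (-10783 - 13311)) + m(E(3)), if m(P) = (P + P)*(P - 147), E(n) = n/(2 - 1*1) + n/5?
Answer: -1302812/25 ≈ -52113.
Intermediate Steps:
E(n) = 6*n/5 (E(n) = n/(2 - 1) + n*(⅕) = n/1 + n/5 = n*1 + n/5 = n + n/5 = 6*n/5)
m(P) = 2*P*(-147 + P) (m(P) = (2*P)*(-147 + P) = 2*P*(-147 + P))
(-26986 + (-10783 - 13311)) + m(E(3)) = (-26986 + (-10783 - 13311)) + 2*((6/5)*3)*(-147 + (6/5)*3) = (-26986 - 24094) + 2*(18/5)*(-147 + 18/5) = -51080 + 2*(18/5)*(-717/5) = -51080 - 25812/25 = -1302812/25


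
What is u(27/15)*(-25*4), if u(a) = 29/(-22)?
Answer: 1450/11 ≈ 131.82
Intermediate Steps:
u(a) = -29/22 (u(a) = 29*(-1/22) = -29/22)
u(27/15)*(-25*4) = -(-725)*4/22 = -29/22*(-100) = 1450/11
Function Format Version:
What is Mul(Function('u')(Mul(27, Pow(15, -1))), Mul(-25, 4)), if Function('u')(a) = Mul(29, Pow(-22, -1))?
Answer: Rational(1450, 11) ≈ 131.82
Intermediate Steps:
Function('u')(a) = Rational(-29, 22) (Function('u')(a) = Mul(29, Rational(-1, 22)) = Rational(-29, 22))
Mul(Function('u')(Mul(27, Pow(15, -1))), Mul(-25, 4)) = Mul(Rational(-29, 22), Mul(-25, 4)) = Mul(Rational(-29, 22), -100) = Rational(1450, 11)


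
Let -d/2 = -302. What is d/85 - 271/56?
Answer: 10789/4760 ≈ 2.2666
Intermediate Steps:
d = 604 (d = -2*(-302) = 604)
d/85 - 271/56 = 604/85 - 271/56 = 10789/4760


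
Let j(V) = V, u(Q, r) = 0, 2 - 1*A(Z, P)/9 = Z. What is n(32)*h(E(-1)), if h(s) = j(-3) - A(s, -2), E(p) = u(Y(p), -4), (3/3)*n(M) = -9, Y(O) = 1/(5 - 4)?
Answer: 189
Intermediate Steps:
A(Z, P) = 18 - 9*Z
Y(O) = 1 (Y(O) = 1/1 = 1)
n(M) = -9
E(p) = 0
h(s) = -21 + 9*s (h(s) = -3 - (18 - 9*s) = -3 + (-18 + 9*s) = -21 + 9*s)
n(32)*h(E(-1)) = -9*(-21 + 9*0) = -9*(-21 + 0) = -9*(-21) = 189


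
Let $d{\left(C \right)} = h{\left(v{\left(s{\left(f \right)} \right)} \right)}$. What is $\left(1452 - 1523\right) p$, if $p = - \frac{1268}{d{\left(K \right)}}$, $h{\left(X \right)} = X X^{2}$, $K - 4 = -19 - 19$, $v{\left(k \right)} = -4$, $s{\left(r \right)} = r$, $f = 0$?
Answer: $- \frac{22507}{16} \approx -1406.7$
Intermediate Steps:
$K = -34$ ($K = 4 - 38 = -34$)
$h{\left(X \right)} = X^{3}$
$d{\left(C \right)} = -64$ ($d{\left(C \right)} = \left(-4\right)^{3} = -64$)
$p = \frac{317}{16}$ ($p = - \frac{1268}{-64} = \left(-1268\right) \left(- \frac{1}{64}\right) = \frac{317}{16} \approx 19.813$)
$\left(1452 - 1523\right) p = \left(1452 - 1523\right) \frac{317}{16} = \left(-71\right) \frac{317}{16} = - \frac{22507}{16}$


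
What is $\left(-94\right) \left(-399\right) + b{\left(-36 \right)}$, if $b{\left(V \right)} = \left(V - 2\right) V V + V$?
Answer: $-11778$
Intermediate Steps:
$b{\left(V \right)} = V + V^{2} \left(-2 + V\right)$ ($b{\left(V \right)} = \left(-2 + V\right) V V + V = V \left(-2 + V\right) V + V = V^{2} \left(-2 + V\right) + V = V + V^{2} \left(-2 + V\right)$)
$\left(-94\right) \left(-399\right) + b{\left(-36 \right)} = \left(-94\right) \left(-399\right) - 36 \left(1 + \left(-36\right)^{2} - -72\right) = 37506 - 36 \left(1 + 1296 + 72\right) = 37506 - 49284 = -11778$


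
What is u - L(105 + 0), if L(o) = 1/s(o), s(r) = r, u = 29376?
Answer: 3084479/105 ≈ 29376.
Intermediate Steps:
L(o) = 1/o
u - L(105 + 0) = 29376 - 1/(105 + 0) = 29376 - 1/105 = 3084479/105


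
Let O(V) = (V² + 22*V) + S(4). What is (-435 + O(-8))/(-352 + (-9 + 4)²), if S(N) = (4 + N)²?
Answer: 161/109 ≈ 1.4771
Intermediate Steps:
O(V) = 64 + V² + 22*V (O(V) = (V² + 22*V) + (4 + 4)² = (V² + 22*V) + 8² = (V² + 22*V) + 64 = 64 + V² + 22*V)
(-435 + O(-8))/(-352 + (-9 + 4)²) = (-435 + (64 + (-8)² + 22*(-8)))/(-352 + (-9 + 4)²) = (-435 + (64 + 64 - 176))/(-352 + (-5)²) = (-435 - 48)/(-352 + 25) = -483/(-327) = -483*(-1/327) = 161/109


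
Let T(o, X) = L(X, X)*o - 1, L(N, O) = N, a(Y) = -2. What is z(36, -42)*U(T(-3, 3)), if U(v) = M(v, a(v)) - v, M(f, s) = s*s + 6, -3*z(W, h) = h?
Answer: 280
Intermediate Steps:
z(W, h) = -h/3
M(f, s) = 6 + s**2 (M(f, s) = s**2 + 6 = 6 + s**2)
T(o, X) = -1 + X*o (T(o, X) = X*o - 1 = -1 + X*o)
U(v) = 10 - v (U(v) = (6 + (-2)**2) - v = (6 + 4) - v = 10 - v)
z(36, -42)*U(T(-3, 3)) = (-1/3*(-42))*(10 - (-1 + 3*(-3))) = 14*(10 - (-1 - 9)) = 14*(10 - 1*(-10)) = 14*(10 + 10) = 14*20 = 280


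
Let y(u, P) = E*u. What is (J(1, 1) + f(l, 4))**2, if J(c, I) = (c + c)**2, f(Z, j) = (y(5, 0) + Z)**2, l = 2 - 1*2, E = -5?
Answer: 395641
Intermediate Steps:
y(u, P) = -5*u
l = 0 (l = 2 - 2 = 0)
f(Z, j) = (-25 + Z)**2 (f(Z, j) = (-5*5 + Z)**2 = (-25 + Z)**2)
J(c, I) = 4*c**2 (J(c, I) = (2*c)**2 = 4*c**2)
(J(1, 1) + f(l, 4))**2 = (4*1**2 + (-25 + 0)**2)**2 = (4*1 + (-25)**2)**2 = (4 + 625)**2 = 629**2 = 395641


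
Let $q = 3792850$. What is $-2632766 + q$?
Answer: $1160084$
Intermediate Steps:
$-2632766 + q = -2632766 + 3792850 = 1160084$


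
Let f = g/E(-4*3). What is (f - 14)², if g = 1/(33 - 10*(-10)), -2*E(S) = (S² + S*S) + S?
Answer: 66026899849/336869316 ≈ 196.00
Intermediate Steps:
E(S) = -S² - S/2 (E(S) = -((S² + S*S) + S)/2 = -((S² + S²) + S)/2 = -(2*S² + S)/2 = -(S + 2*S²)/2 = -S² - S/2)
g = 1/133 (g = 1/(33 + 100) = 1/133 ≈ 0.0075188)
f = -1/18354 (f = 1/(133*((-(-4*3)*(½ - 4*3)))) = 1/(133*((-1*(-12)*(½ - 12)))) = 1/(133*((-1*(-12)*(-23/2)))) = (1/133)/(-138) = (1/133)*(-1/138) = -1/18354 ≈ -5.4484e-5)
(f - 14)² = (-1/18354 - 14)² = (-256957/18354)² = 66026899849/336869316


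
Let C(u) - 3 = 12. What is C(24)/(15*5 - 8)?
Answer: 15/67 ≈ 0.22388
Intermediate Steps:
C(u) = 15 (C(u) = 3 + 12 = 15)
C(24)/(15*5 - 8) = 15/(15*5 - 8) = 15/(75 - 8) = 15/67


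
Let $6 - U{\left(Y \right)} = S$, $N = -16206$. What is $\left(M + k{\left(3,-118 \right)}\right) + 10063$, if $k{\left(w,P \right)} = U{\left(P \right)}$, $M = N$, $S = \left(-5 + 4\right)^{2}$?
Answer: $-6138$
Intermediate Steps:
$S = 1$ ($S = \left(-1\right)^{2} = 1$)
$U{\left(Y \right)} = 5$ ($U{\left(Y \right)} = 6 - 1 = 5$)
$M = -16206$
$k{\left(w,P \right)} = 5$
$\left(M + k{\left(3,-118 \right)}\right) + 10063 = \left(-16206 + 5\right) + 10063 = -16201 + 10063 = -6138$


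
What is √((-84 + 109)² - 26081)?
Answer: 4*I*√1591 ≈ 159.55*I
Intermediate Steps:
√((-84 + 109)² - 26081) = √(25² - 26081) = √(625 - 26081) = √(-25456) = 4*I*√1591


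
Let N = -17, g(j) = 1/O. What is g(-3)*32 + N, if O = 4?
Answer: -9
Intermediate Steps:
g(j) = ¼ (g(j) = 1/4 = ¼)
g(-3)*32 + N = (¼)*32 - 17 = 8 - 17 = -9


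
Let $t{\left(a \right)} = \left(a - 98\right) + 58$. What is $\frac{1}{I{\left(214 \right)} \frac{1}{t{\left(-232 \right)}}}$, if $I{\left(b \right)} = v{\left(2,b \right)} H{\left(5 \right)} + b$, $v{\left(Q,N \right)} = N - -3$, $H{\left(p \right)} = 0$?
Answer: $- \frac{136}{107} \approx -1.271$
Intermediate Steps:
$v{\left(Q,N \right)} = 3 + N$ ($v{\left(Q,N \right)} = N + 3 = 3 + N$)
$I{\left(b \right)} = b$ ($I{\left(b \right)} = \left(3 + b\right) 0 + b = 0 + b = b$)
$t{\left(a \right)} = -40 + a$ ($t{\left(a \right)} = \left(-98 + a\right) + 58 = -40 + a$)
$\frac{1}{I{\left(214 \right)} \frac{1}{t{\left(-232 \right)}}} = \frac{1}{214 \frac{1}{-40 - 232}} = \frac{1}{214 \frac{1}{-272}} = \frac{1}{214 \left(- \frac{1}{272}\right)} = \frac{1}{- \frac{107}{136}} = - \frac{136}{107}$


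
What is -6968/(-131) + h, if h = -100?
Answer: -6132/131 ≈ -46.809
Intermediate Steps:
-6968/(-131) + h = -6968/(-131) - 100 = -6968*(-1)/131 - 100 = -67*(-104/131) - 100 = 6968/131 - 100 = -6132/131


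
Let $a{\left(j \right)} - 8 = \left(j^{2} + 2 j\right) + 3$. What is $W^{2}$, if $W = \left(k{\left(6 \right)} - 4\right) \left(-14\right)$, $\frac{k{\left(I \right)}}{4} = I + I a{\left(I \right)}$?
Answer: $404170816$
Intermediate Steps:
$a{\left(j \right)} = 11 + j^{2} + 2 j$ ($a{\left(j \right)} = 8 + \left(\left(j^{2} + 2 j\right) + 3\right) = 8 + \left(3 + j^{2} + 2 j\right) = 11 + j^{2} + 2 j$)
$k{\left(I \right)} = 4 I + 4 I \left(11 + I^{2} + 2 I\right)$ ($k{\left(I \right)} = 4 \left(I + I \left(11 + I^{2} + 2 I\right)\right) = 4 I + 4 I \left(11 + I^{2} + 2 I\right)$)
$W = -20104$ ($W = \left(4 \cdot 6 \left(12 + 6^{2} + 2 \cdot 6\right) - 4\right) \left(-14\right) = \left(4 \cdot 6 \left(12 + 36 + 12\right) - 4\right) \left(-14\right) = \left(4 \cdot 6 \cdot 60 - 4\right) \left(-14\right) = \left(1440 - 4\right) \left(-14\right) = 1436 \left(-14\right) = -20104$)
$W^{2} = \left(-20104\right)^{2} = 404170816$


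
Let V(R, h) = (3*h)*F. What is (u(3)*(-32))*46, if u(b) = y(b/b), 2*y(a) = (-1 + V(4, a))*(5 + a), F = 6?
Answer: -75072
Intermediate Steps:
V(R, h) = 18*h (V(R, h) = (3*h)*6 = 18*h)
y(a) = (-1 + 18*a)*(5 + a)/2 (y(a) = ((-1 + 18*a)*(5 + a))/2 = (-1 + 18*a)*(5 + a)/2)
u(b) = 51 (u(b) = -5/2 + 9*(b/b)**2 + 89*(b/b)/2 = -5/2 + 9*1**2 + (89/2)*1 = -5/2 + 9*1 + 89/2 = -5/2 + 9 + 89/2 = 51)
(u(3)*(-32))*46 = (51*(-32))*46 = -1632*46 = -75072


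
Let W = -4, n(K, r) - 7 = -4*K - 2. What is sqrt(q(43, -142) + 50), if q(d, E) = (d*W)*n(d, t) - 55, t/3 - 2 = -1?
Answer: 3*sqrt(3191) ≈ 169.47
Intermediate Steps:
t = 3 (t = 6 + 3*(-1) = 6 - 3 = 3)
n(K, r) = 5 - 4*K (n(K, r) = 7 + (-4*K - 2) = 7 + (-2 - 4*K) = 5 - 4*K)
q(d, E) = -55 - 4*d*(5 - 4*d) (q(d, E) = (d*(-4))*(5 - 4*d) - 55 = (-4*d)*(5 - 4*d) - 55 = -4*d*(5 - 4*d) - 55 = -55 - 4*d*(5 - 4*d))
sqrt(q(43, -142) + 50) = sqrt((-55 + 4*43*(-5 + 4*43)) + 50) = sqrt((-55 + 4*43*(-5 + 172)) + 50) = sqrt((-55 + 4*43*167) + 50) = sqrt((-55 + 28724) + 50) = sqrt(28669 + 50) = sqrt(28719) = 3*sqrt(3191)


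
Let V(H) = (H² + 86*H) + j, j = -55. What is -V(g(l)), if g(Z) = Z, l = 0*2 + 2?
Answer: -121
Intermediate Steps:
l = 2 (l = 0 + 2 = 2)
V(H) = -55 + H² + 86*H (V(H) = (H² + 86*H) - 55 = -55 + H² + 86*H)
-V(g(l)) = -(-55 + 2² + 86*2) = -(-55 + 4 + 172) = -1*121 = -121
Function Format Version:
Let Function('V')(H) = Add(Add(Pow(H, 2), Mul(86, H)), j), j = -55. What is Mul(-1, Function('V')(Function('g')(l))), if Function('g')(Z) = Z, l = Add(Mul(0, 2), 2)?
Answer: -121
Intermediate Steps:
l = 2 (l = Add(0, 2) = 2)
Function('V')(H) = Add(-55, Pow(H, 2), Mul(86, H)) (Function('V')(H) = Add(Add(Pow(H, 2), Mul(86, H)), -55) = Add(-55, Pow(H, 2), Mul(86, H)))
Mul(-1, Function('V')(Function('g')(l))) = Mul(-1, Add(-55, Pow(2, 2), Mul(86, 2))) = Mul(-1, Add(-55, 4, 172)) = Mul(-1, 121) = -121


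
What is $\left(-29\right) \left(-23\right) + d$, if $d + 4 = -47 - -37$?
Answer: $653$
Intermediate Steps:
$d = -14$ ($d = -4 - 10 = -14$)
$\left(-29\right) \left(-23\right) + d = \left(-29\right) \left(-23\right) - 14 = 667 - 14 = 653$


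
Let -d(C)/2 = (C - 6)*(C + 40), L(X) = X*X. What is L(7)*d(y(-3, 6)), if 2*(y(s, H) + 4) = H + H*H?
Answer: -61446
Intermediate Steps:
y(s, H) = -4 + H/2 + H²/2 (y(s, H) = -4 + (H + H*H)/2 = -4 + (H + H²)/2 = -4 + (H/2 + H²/2) = -4 + H/2 + H²/2)
L(X) = X²
d(C) = -2*(-6 + C)*(40 + C) (d(C) = -2*(C - 6)*(C + 40) = -2*(-6 + C)*(40 + C))
L(7)*d(y(-3, 6)) = 7²*(480 - 68*(-4 + (½)*6 + (½)*6²) - 2*(-4 + (½)*6 + (½)*6²)²) = 49*(480 - 68*(-4 + 3 + (½)*36) - 2*(-4 + 3 + (½)*36)²) = 49*(480 - 68*(-4 + 3 + 18) - 2*(-4 + 3 + 18)²) = 49*(480 - 68*17 - 2*17²) = 49*(480 - 1156 - 2*289) = 49*(480 - 1156 - 578) = 49*(-1254) = -61446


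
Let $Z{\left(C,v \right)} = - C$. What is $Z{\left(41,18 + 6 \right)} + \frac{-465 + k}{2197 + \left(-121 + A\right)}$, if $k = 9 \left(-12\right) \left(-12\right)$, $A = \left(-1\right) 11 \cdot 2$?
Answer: $- \frac{83383}{2054} \approx -40.595$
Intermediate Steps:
$A = -22$ ($A = \left(-11\right) 2 = -22$)
$k = 1296$ ($k = \left(-108\right) \left(-12\right) = 1296$)
$Z{\left(41,18 + 6 \right)} + \frac{-465 + k}{2197 + \left(-121 + A\right)} = \left(-1\right) 41 + \frac{-465 + 1296}{2197 - 143} = -41 + \frac{831}{2197 - 143} = -41 + \frac{831}{2054} = - \frac{83383}{2054}$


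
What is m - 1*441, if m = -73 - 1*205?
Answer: -719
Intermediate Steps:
m = -278 (m = -73 - 205 = -278)
m - 1*441 = -278 - 1*441 = -278 - 441 = -719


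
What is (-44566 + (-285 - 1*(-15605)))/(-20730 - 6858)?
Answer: 14623/13794 ≈ 1.0601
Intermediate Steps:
(-44566 + (-285 - 1*(-15605)))/(-20730 - 6858) = (-44566 + (-285 + 15605))/(-27588) = (-44566 + 15320)*(-1/27588) = -29246*(-1/27588) = 14623/13794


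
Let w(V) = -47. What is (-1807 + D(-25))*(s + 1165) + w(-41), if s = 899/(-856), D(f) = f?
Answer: -228167118/107 ≈ -2.1324e+6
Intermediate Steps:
s = -899/856 (s = 899*(-1/856) = -899/856 ≈ -1.0502)
(-1807 + D(-25))*(s + 1165) + w(-41) = (-1807 - 25)*(-899/856 + 1165) - 47 = -1832*996341/856 - 47 = -228162089/107 - 47 = -228167118/107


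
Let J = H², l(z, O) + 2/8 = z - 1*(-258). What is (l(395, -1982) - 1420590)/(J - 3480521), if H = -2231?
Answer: -5679749/5987360 ≈ -0.94862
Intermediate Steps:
l(z, O) = 1031/4 + z (l(z, O) = -¼ + (z - 1*(-258)) = -¼ + (z + 258) = -¼ + (258 + z) = 1031/4 + z)
J = 4977361 (J = (-2231)² = 4977361)
(l(395, -1982) - 1420590)/(J - 3480521) = ((1031/4 + 395) - 1420590)/(4977361 - 3480521) = (2611/4 - 1420590)/1496840 = -5679749/4*1/1496840 = -5679749/5987360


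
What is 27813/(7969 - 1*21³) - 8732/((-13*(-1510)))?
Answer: -278625467/12680980 ≈ -21.972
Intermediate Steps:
27813/(7969 - 1*21³) - 8732/((-13*(-1510))) = 27813/(7969 - 1*9261) - 8732/19630 = 27813/(7969 - 9261) - 8732*1/19630 = 27813/(-1292) - 4366/9815 = 27813*(-1/1292) - 4366/9815 = -27813/1292 - 4366/9815 = -278625467/12680980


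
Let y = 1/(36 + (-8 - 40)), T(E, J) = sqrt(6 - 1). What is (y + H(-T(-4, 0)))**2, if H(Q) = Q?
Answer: 721/144 + sqrt(5)/6 ≈ 5.3796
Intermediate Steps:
T(E, J) = sqrt(5)
y = -1/12 (y = 1/(36 - 48) = 1/(-12) = -1/12 ≈ -0.083333)
(y + H(-T(-4, 0)))**2 = (-1/12 - sqrt(5))**2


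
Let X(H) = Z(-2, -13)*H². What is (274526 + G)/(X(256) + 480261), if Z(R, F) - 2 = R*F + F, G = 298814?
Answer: 573340/1463301 ≈ 0.39181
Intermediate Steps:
Z(R, F) = 2 + F + F*R (Z(R, F) = 2 + (R*F + F) = 2 + (F*R + F) = 2 + (F + F*R) = 2 + F + F*R)
X(H) = 15*H² (X(H) = (2 - 13 - 13*(-2))*H² = (2 - 13 + 26)*H² = 15*H²)
(274526 + G)/(X(256) + 480261) = (274526 + 298814)/(15*256² + 480261) = 573340/(15*65536 + 480261) = 573340/(983040 + 480261) = 573340/1463301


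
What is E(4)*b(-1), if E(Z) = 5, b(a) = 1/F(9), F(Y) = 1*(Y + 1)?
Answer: ½ ≈ 0.50000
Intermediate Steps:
F(Y) = 1 + Y (F(Y) = 1*(1 + Y) = 1 + Y)
b(a) = ⅒ (b(a) = 1/(1 + 9) = 1/10 = ⅒)
E(4)*b(-1) = 5*(⅒) = ½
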